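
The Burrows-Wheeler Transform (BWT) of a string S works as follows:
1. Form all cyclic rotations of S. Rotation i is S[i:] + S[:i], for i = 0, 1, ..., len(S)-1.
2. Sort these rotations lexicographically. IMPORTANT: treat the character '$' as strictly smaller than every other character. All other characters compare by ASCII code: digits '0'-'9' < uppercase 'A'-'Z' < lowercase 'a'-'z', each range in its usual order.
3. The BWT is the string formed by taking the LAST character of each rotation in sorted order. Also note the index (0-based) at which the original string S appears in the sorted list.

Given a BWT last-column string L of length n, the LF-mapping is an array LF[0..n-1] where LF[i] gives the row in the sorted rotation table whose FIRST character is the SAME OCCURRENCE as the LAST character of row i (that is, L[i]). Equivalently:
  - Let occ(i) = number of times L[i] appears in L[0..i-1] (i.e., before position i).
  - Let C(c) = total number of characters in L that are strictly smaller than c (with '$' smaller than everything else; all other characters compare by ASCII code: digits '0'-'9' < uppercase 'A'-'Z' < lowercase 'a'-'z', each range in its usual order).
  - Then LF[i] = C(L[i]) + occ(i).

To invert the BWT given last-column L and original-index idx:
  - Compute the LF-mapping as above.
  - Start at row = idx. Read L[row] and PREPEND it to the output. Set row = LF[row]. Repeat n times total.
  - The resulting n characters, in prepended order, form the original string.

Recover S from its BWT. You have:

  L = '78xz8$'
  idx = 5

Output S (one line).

LF mapping: 1 2 4 5 3 0
Walk LF starting at row 5, prepending L[row]:
  step 1: row=5, L[5]='$', prepend. Next row=LF[5]=0
  step 2: row=0, L[0]='7', prepend. Next row=LF[0]=1
  step 3: row=1, L[1]='8', prepend. Next row=LF[1]=2
  step 4: row=2, L[2]='x', prepend. Next row=LF[2]=4
  step 5: row=4, L[4]='8', prepend. Next row=LF[4]=3
  step 6: row=3, L[3]='z', prepend. Next row=LF[3]=5
Reversed output: z8x87$

Answer: z8x87$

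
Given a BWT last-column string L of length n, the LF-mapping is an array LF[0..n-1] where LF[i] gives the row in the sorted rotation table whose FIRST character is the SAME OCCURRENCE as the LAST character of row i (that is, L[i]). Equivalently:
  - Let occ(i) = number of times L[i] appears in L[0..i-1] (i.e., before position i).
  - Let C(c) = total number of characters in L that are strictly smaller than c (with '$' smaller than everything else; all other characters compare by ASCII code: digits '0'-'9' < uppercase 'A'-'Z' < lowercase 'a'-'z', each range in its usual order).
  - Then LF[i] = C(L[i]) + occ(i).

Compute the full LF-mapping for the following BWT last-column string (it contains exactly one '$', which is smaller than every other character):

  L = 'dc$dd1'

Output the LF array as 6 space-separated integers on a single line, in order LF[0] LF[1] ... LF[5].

Answer: 3 2 0 4 5 1

Derivation:
Char counts: '$':1, '1':1, 'c':1, 'd':3
C (first-col start): C('$')=0, C('1')=1, C('c')=2, C('d')=3
L[0]='d': occ=0, LF[0]=C('d')+0=3+0=3
L[1]='c': occ=0, LF[1]=C('c')+0=2+0=2
L[2]='$': occ=0, LF[2]=C('$')+0=0+0=0
L[3]='d': occ=1, LF[3]=C('d')+1=3+1=4
L[4]='d': occ=2, LF[4]=C('d')+2=3+2=5
L[5]='1': occ=0, LF[5]=C('1')+0=1+0=1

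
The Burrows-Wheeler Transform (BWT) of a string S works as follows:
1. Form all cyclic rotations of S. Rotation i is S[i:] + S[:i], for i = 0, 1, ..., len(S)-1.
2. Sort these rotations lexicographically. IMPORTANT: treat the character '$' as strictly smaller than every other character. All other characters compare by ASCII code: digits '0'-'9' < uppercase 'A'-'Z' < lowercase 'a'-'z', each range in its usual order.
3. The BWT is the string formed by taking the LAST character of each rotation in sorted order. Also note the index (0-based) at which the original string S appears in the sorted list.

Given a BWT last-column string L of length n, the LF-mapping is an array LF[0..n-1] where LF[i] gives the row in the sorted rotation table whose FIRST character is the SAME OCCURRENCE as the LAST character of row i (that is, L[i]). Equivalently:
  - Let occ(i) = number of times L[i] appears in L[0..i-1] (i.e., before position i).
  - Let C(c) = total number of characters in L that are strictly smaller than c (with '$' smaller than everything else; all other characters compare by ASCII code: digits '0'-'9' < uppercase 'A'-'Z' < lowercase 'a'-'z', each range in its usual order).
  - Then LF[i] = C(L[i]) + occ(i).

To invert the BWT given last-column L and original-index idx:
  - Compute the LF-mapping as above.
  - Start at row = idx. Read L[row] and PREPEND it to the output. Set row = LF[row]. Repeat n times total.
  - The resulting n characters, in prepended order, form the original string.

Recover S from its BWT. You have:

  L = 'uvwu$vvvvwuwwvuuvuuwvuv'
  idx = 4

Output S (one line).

Answer: uvvuwvuwuuvuvvwvuvwwvu$

Derivation:
LF mapping: 1 9 18 2 0 10 11 12 13 19 3 20 21 14 4 5 15 6 7 22 16 8 17
Walk LF starting at row 4, prepending L[row]:
  step 1: row=4, L[4]='$', prepend. Next row=LF[4]=0
  step 2: row=0, L[0]='u', prepend. Next row=LF[0]=1
  step 3: row=1, L[1]='v', prepend. Next row=LF[1]=9
  step 4: row=9, L[9]='w', prepend. Next row=LF[9]=19
  step 5: row=19, L[19]='w', prepend. Next row=LF[19]=22
  step 6: row=22, L[22]='v', prepend. Next row=LF[22]=17
  step 7: row=17, L[17]='u', prepend. Next row=LF[17]=6
  step 8: row=6, L[6]='v', prepend. Next row=LF[6]=11
  step 9: row=11, L[11]='w', prepend. Next row=LF[11]=20
  step 10: row=20, L[20]='v', prepend. Next row=LF[20]=16
  step 11: row=16, L[16]='v', prepend. Next row=LF[16]=15
  step 12: row=15, L[15]='u', prepend. Next row=LF[15]=5
  step 13: row=5, L[5]='v', prepend. Next row=LF[5]=10
  step 14: row=10, L[10]='u', prepend. Next row=LF[10]=3
  step 15: row=3, L[3]='u', prepend. Next row=LF[3]=2
  step 16: row=2, L[2]='w', prepend. Next row=LF[2]=18
  step 17: row=18, L[18]='u', prepend. Next row=LF[18]=7
  step 18: row=7, L[7]='v', prepend. Next row=LF[7]=12
  step 19: row=12, L[12]='w', prepend. Next row=LF[12]=21
  step 20: row=21, L[21]='u', prepend. Next row=LF[21]=8
  step 21: row=8, L[8]='v', prepend. Next row=LF[8]=13
  step 22: row=13, L[13]='v', prepend. Next row=LF[13]=14
  step 23: row=14, L[14]='u', prepend. Next row=LF[14]=4
Reversed output: uvvuwvuwuuvuvvwvuvwwvu$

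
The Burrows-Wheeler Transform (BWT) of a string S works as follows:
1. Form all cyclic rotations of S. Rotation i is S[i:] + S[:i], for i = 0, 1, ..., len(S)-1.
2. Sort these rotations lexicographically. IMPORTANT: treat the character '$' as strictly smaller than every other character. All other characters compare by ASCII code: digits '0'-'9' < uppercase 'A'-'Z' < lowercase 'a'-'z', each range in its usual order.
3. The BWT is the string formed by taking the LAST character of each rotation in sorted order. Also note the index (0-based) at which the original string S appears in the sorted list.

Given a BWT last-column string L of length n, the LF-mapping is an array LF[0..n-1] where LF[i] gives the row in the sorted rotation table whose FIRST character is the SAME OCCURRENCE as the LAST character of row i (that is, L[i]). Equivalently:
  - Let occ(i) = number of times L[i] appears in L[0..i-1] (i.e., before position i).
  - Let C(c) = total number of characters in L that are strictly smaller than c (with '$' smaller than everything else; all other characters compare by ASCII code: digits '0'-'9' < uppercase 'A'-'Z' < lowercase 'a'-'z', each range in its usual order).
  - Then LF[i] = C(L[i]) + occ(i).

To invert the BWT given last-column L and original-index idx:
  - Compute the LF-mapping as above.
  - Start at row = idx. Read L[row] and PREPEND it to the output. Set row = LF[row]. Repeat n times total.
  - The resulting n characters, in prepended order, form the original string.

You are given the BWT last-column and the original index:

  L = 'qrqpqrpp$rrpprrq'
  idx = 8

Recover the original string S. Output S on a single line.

LF mapping: 6 10 7 1 8 11 2 3 0 12 13 4 5 14 15 9
Walk LF starting at row 8, prepending L[row]:
  step 1: row=8, L[8]='$', prepend. Next row=LF[8]=0
  step 2: row=0, L[0]='q', prepend. Next row=LF[0]=6
  step 3: row=6, L[6]='p', prepend. Next row=LF[6]=2
  step 4: row=2, L[2]='q', prepend. Next row=LF[2]=7
  step 5: row=7, L[7]='p', prepend. Next row=LF[7]=3
  step 6: row=3, L[3]='p', prepend. Next row=LF[3]=1
  step 7: row=1, L[1]='r', prepend. Next row=LF[1]=10
  step 8: row=10, L[10]='r', prepend. Next row=LF[10]=13
  step 9: row=13, L[13]='r', prepend. Next row=LF[13]=14
  step 10: row=14, L[14]='r', prepend. Next row=LF[14]=15
  step 11: row=15, L[15]='q', prepend. Next row=LF[15]=9
  step 12: row=9, L[9]='r', prepend. Next row=LF[9]=12
  step 13: row=12, L[12]='p', prepend. Next row=LF[12]=5
  step 14: row=5, L[5]='r', prepend. Next row=LF[5]=11
  step 15: row=11, L[11]='p', prepend. Next row=LF[11]=4
  step 16: row=4, L[4]='q', prepend. Next row=LF[4]=8
Reversed output: qprprqrrrrppqpq$

Answer: qprprqrrrrppqpq$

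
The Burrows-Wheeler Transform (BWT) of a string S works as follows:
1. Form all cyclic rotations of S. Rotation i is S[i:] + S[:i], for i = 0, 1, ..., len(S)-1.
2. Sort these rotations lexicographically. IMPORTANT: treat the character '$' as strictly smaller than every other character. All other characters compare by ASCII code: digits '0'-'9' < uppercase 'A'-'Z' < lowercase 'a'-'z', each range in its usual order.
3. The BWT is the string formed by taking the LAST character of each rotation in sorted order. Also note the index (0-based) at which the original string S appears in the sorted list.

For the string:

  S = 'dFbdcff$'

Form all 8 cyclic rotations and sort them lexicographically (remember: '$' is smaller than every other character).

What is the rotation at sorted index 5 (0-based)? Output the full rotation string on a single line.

Answer: dcff$dFb

Derivation:
All 8 rotations (rotation i = S[i:]+S[:i]):
  rot[0] = dFbdcff$
  rot[1] = Fbdcff$d
  rot[2] = bdcff$dF
  rot[3] = dcff$dFb
  rot[4] = cff$dFbd
  rot[5] = ff$dFbdc
  rot[6] = f$dFbdcf
  rot[7] = $dFbdcff
Sorted (with $ < everything):
  sorted[0] = $dFbdcff
  sorted[1] = Fbdcff$d
  sorted[2] = bdcff$dF
  sorted[3] = cff$dFbd
  sorted[4] = dFbdcff$
  sorted[5] = dcff$dFb
  sorted[6] = f$dFbdcf
  sorted[7] = ff$dFbdc
sorted[5] = dcff$dFb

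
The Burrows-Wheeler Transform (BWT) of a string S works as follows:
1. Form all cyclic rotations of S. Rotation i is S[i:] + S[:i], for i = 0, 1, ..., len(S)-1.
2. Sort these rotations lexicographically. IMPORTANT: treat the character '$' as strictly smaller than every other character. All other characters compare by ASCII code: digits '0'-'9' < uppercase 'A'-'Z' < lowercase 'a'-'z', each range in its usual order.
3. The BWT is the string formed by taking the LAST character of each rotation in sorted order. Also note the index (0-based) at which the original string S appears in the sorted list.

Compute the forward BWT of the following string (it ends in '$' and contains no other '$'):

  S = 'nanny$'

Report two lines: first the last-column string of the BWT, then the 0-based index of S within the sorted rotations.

Answer: yn$ann
2

Derivation:
All 6 rotations (rotation i = S[i:]+S[:i]):
  rot[0] = nanny$
  rot[1] = anny$n
  rot[2] = nny$na
  rot[3] = ny$nan
  rot[4] = y$nann
  rot[5] = $nanny
Sorted (with $ < everything):
  sorted[0] = $nanny  (last char: 'y')
  sorted[1] = anny$n  (last char: 'n')
  sorted[2] = nanny$  (last char: '$')
  sorted[3] = nny$na  (last char: 'a')
  sorted[4] = ny$nan  (last char: 'n')
  sorted[5] = y$nann  (last char: 'n')
Last column: yn$ann
Original string S is at sorted index 2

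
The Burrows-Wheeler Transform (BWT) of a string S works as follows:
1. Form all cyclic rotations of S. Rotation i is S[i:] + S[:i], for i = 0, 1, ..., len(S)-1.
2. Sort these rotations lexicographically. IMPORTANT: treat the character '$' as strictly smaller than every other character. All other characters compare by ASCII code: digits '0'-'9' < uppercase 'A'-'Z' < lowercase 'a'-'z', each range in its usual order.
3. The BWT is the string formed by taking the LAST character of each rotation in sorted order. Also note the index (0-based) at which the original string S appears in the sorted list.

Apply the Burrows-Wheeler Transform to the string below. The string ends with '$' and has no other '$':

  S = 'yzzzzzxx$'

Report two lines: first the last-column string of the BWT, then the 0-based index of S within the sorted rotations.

Answer: xxz$zzzzy
3

Derivation:
All 9 rotations (rotation i = S[i:]+S[:i]):
  rot[0] = yzzzzzxx$
  rot[1] = zzzzzxx$y
  rot[2] = zzzzxx$yz
  rot[3] = zzzxx$yzz
  rot[4] = zzxx$yzzz
  rot[5] = zxx$yzzzz
  rot[6] = xx$yzzzzz
  rot[7] = x$yzzzzzx
  rot[8] = $yzzzzzxx
Sorted (with $ < everything):
  sorted[0] = $yzzzzzxx  (last char: 'x')
  sorted[1] = x$yzzzzzx  (last char: 'x')
  sorted[2] = xx$yzzzzz  (last char: 'z')
  sorted[3] = yzzzzzxx$  (last char: '$')
  sorted[4] = zxx$yzzzz  (last char: 'z')
  sorted[5] = zzxx$yzzz  (last char: 'z')
  sorted[6] = zzzxx$yzz  (last char: 'z')
  sorted[7] = zzzzxx$yz  (last char: 'z')
  sorted[8] = zzzzzxx$y  (last char: 'y')
Last column: xxz$zzzzy
Original string S is at sorted index 3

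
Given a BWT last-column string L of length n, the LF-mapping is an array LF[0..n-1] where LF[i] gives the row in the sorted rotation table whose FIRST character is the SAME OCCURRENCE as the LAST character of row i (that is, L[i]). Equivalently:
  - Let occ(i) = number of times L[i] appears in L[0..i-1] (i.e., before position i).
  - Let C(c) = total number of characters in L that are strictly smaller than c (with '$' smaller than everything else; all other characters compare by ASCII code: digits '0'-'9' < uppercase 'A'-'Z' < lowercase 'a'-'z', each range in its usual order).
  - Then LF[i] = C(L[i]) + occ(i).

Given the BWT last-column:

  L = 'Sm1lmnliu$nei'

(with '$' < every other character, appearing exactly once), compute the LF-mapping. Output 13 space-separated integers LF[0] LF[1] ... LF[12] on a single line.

Char counts: '$':1, '1':1, 'S':1, 'e':1, 'i':2, 'l':2, 'm':2, 'n':2, 'u':1
C (first-col start): C('$')=0, C('1')=1, C('S')=2, C('e')=3, C('i')=4, C('l')=6, C('m')=8, C('n')=10, C('u')=12
L[0]='S': occ=0, LF[0]=C('S')+0=2+0=2
L[1]='m': occ=0, LF[1]=C('m')+0=8+0=8
L[2]='1': occ=0, LF[2]=C('1')+0=1+0=1
L[3]='l': occ=0, LF[3]=C('l')+0=6+0=6
L[4]='m': occ=1, LF[4]=C('m')+1=8+1=9
L[5]='n': occ=0, LF[5]=C('n')+0=10+0=10
L[6]='l': occ=1, LF[6]=C('l')+1=6+1=7
L[7]='i': occ=0, LF[7]=C('i')+0=4+0=4
L[8]='u': occ=0, LF[8]=C('u')+0=12+0=12
L[9]='$': occ=0, LF[9]=C('$')+0=0+0=0
L[10]='n': occ=1, LF[10]=C('n')+1=10+1=11
L[11]='e': occ=0, LF[11]=C('e')+0=3+0=3
L[12]='i': occ=1, LF[12]=C('i')+1=4+1=5

Answer: 2 8 1 6 9 10 7 4 12 0 11 3 5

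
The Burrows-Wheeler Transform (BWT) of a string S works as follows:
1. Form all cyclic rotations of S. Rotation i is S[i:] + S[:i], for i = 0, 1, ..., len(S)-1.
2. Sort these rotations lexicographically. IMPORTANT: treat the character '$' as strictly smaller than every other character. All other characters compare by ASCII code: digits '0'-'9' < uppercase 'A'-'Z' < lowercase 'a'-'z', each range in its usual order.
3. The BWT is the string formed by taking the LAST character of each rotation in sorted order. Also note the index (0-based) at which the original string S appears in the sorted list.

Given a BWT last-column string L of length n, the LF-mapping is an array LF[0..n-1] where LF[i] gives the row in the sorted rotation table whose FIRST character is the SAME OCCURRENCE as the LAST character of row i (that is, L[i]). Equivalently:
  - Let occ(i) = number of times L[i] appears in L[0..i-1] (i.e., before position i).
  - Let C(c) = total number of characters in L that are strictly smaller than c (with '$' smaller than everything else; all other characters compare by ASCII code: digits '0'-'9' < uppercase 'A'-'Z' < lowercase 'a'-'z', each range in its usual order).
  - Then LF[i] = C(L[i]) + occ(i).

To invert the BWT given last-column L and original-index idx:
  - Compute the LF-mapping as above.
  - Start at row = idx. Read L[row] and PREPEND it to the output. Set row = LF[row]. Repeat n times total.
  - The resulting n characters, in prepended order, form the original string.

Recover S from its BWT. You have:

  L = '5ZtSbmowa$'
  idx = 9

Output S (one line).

Answer: wombatSZ5$

Derivation:
LF mapping: 1 3 8 2 5 6 7 9 4 0
Walk LF starting at row 9, prepending L[row]:
  step 1: row=9, L[9]='$', prepend. Next row=LF[9]=0
  step 2: row=0, L[0]='5', prepend. Next row=LF[0]=1
  step 3: row=1, L[1]='Z', prepend. Next row=LF[1]=3
  step 4: row=3, L[3]='S', prepend. Next row=LF[3]=2
  step 5: row=2, L[2]='t', prepend. Next row=LF[2]=8
  step 6: row=8, L[8]='a', prepend. Next row=LF[8]=4
  step 7: row=4, L[4]='b', prepend. Next row=LF[4]=5
  step 8: row=5, L[5]='m', prepend. Next row=LF[5]=6
  step 9: row=6, L[6]='o', prepend. Next row=LF[6]=7
  step 10: row=7, L[7]='w', prepend. Next row=LF[7]=9
Reversed output: wombatSZ5$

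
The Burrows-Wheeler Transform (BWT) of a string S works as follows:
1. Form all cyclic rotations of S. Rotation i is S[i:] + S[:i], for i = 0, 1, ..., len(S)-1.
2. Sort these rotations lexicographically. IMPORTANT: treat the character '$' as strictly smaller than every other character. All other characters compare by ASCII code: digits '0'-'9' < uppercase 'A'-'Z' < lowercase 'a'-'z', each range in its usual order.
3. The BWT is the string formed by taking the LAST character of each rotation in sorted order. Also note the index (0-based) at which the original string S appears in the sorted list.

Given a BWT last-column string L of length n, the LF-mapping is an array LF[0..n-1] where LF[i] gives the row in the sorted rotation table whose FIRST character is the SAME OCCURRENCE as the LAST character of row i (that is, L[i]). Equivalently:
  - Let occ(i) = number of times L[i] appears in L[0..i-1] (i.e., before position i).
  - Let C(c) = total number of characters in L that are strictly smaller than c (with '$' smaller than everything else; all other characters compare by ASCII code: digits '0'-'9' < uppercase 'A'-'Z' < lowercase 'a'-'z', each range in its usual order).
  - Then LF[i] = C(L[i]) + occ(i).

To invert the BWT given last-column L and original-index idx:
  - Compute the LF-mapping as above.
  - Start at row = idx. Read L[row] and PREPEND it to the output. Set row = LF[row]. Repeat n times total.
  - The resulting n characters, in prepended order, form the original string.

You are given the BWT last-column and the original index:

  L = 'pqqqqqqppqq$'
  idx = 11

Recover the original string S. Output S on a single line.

LF mapping: 1 4 5 6 7 8 9 2 3 10 11 0
Walk LF starting at row 11, prepending L[row]:
  step 1: row=11, L[11]='$', prepend. Next row=LF[11]=0
  step 2: row=0, L[0]='p', prepend. Next row=LF[0]=1
  step 3: row=1, L[1]='q', prepend. Next row=LF[1]=4
  step 4: row=4, L[4]='q', prepend. Next row=LF[4]=7
  step 5: row=7, L[7]='p', prepend. Next row=LF[7]=2
  step 6: row=2, L[2]='q', prepend. Next row=LF[2]=5
  step 7: row=5, L[5]='q', prepend. Next row=LF[5]=8
  step 8: row=8, L[8]='p', prepend. Next row=LF[8]=3
  step 9: row=3, L[3]='q', prepend. Next row=LF[3]=6
  step 10: row=6, L[6]='q', prepend. Next row=LF[6]=9
  step 11: row=9, L[9]='q', prepend. Next row=LF[9]=10
  step 12: row=10, L[10]='q', prepend. Next row=LF[10]=11
Reversed output: qqqqpqqpqqp$

Answer: qqqqpqqpqqp$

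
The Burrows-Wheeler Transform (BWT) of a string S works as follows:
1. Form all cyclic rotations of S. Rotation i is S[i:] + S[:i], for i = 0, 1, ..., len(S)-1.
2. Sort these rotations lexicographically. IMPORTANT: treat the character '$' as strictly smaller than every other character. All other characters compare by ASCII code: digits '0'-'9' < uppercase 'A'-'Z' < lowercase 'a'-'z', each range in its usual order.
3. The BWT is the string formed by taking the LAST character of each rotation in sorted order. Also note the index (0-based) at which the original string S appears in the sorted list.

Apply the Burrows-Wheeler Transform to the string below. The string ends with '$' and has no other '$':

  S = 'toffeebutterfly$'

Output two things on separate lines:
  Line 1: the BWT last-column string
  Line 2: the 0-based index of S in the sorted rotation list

All 16 rotations (rotation i = S[i:]+S[:i]):
  rot[0] = toffeebutterfly$
  rot[1] = offeebutterfly$t
  rot[2] = ffeebutterfly$to
  rot[3] = feebutterfly$tof
  rot[4] = eebutterfly$toff
  rot[5] = ebutterfly$toffe
  rot[6] = butterfly$toffee
  rot[7] = utterfly$toffeeb
  rot[8] = tterfly$toffeebu
  rot[9] = terfly$toffeebut
  rot[10] = erfly$toffeebutt
  rot[11] = rfly$toffeebutte
  rot[12] = fly$toffeebutter
  rot[13] = ly$toffeebutterf
  rot[14] = y$toffeebutterfl
  rot[15] = $toffeebutterfly
Sorted (with $ < everything):
  sorted[0] = $toffeebutterfly  (last char: 'y')
  sorted[1] = butterfly$toffee  (last char: 'e')
  sorted[2] = ebutterfly$toffe  (last char: 'e')
  sorted[3] = eebutterfly$toff  (last char: 'f')
  sorted[4] = erfly$toffeebutt  (last char: 't')
  sorted[5] = feebutterfly$tof  (last char: 'f')
  sorted[6] = ffeebutterfly$to  (last char: 'o')
  sorted[7] = fly$toffeebutter  (last char: 'r')
  sorted[8] = ly$toffeebutterf  (last char: 'f')
  sorted[9] = offeebutterfly$t  (last char: 't')
  sorted[10] = rfly$toffeebutte  (last char: 'e')
  sorted[11] = terfly$toffeebut  (last char: 't')
  sorted[12] = toffeebutterfly$  (last char: '$')
  sorted[13] = tterfly$toffeebu  (last char: 'u')
  sorted[14] = utterfly$toffeeb  (last char: 'b')
  sorted[15] = y$toffeebutterfl  (last char: 'l')
Last column: yeeftforftet$ubl
Original string S is at sorted index 12

Answer: yeeftforftet$ubl
12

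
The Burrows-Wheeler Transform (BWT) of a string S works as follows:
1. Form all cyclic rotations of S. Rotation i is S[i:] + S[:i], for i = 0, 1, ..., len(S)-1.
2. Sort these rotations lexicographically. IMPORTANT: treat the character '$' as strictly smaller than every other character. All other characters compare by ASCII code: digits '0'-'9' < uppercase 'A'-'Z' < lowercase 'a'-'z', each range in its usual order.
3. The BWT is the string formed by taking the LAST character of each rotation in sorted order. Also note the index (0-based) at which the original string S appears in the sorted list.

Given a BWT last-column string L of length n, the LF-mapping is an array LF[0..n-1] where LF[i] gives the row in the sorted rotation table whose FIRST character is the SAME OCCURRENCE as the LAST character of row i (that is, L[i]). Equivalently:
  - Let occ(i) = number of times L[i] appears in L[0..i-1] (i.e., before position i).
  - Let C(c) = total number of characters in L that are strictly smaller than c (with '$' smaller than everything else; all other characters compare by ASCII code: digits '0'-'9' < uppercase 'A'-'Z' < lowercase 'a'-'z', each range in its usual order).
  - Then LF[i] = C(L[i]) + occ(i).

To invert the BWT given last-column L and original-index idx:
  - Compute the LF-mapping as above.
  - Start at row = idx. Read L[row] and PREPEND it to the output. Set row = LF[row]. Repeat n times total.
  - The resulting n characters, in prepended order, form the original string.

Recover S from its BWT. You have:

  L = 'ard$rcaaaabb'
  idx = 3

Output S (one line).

LF mapping: 1 10 9 0 11 8 2 3 4 5 6 7
Walk LF starting at row 3, prepending L[row]:
  step 1: row=3, L[3]='$', prepend. Next row=LF[3]=0
  step 2: row=0, L[0]='a', prepend. Next row=LF[0]=1
  step 3: row=1, L[1]='r', prepend. Next row=LF[1]=10
  step 4: row=10, L[10]='b', prepend. Next row=LF[10]=6
  step 5: row=6, L[6]='a', prepend. Next row=LF[6]=2
  step 6: row=2, L[2]='d', prepend. Next row=LF[2]=9
  step 7: row=9, L[9]='a', prepend. Next row=LF[9]=5
  step 8: row=5, L[5]='c', prepend. Next row=LF[5]=8
  step 9: row=8, L[8]='a', prepend. Next row=LF[8]=4
  step 10: row=4, L[4]='r', prepend. Next row=LF[4]=11
  step 11: row=11, L[11]='b', prepend. Next row=LF[11]=7
  step 12: row=7, L[7]='a', prepend. Next row=LF[7]=3
Reversed output: abracadabra$

Answer: abracadabra$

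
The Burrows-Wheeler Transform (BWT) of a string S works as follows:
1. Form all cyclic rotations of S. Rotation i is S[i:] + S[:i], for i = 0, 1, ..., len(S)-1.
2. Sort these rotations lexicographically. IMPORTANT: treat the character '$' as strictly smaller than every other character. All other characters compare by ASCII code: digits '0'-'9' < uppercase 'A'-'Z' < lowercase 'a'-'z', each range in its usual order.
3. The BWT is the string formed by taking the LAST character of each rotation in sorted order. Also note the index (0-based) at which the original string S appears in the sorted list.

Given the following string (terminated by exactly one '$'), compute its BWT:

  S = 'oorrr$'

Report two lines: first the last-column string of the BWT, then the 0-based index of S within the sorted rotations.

Answer: r$orro
1

Derivation:
All 6 rotations (rotation i = S[i:]+S[:i]):
  rot[0] = oorrr$
  rot[1] = orrr$o
  rot[2] = rrr$oo
  rot[3] = rr$oor
  rot[4] = r$oorr
  rot[5] = $oorrr
Sorted (with $ < everything):
  sorted[0] = $oorrr  (last char: 'r')
  sorted[1] = oorrr$  (last char: '$')
  sorted[2] = orrr$o  (last char: 'o')
  sorted[3] = r$oorr  (last char: 'r')
  sorted[4] = rr$oor  (last char: 'r')
  sorted[5] = rrr$oo  (last char: 'o')
Last column: r$orro
Original string S is at sorted index 1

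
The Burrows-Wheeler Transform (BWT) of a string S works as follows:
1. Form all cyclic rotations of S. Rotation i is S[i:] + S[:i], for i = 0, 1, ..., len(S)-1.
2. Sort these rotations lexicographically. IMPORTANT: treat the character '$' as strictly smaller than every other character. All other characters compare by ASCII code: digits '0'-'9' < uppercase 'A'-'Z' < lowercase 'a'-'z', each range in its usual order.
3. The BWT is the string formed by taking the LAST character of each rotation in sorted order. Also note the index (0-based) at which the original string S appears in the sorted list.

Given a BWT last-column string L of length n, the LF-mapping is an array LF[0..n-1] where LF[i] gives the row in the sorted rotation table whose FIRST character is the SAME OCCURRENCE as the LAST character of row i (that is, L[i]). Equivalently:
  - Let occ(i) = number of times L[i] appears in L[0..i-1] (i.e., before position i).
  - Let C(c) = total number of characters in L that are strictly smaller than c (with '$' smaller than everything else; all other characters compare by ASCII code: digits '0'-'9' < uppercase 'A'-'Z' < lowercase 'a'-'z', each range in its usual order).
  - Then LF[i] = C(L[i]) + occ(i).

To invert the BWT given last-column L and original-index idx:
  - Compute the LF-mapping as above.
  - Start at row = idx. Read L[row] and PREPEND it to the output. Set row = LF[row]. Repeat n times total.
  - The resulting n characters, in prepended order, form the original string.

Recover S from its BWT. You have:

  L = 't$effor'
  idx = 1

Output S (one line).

LF mapping: 6 0 1 2 3 4 5
Walk LF starting at row 1, prepending L[row]:
  step 1: row=1, L[1]='$', prepend. Next row=LF[1]=0
  step 2: row=0, L[0]='t', prepend. Next row=LF[0]=6
  step 3: row=6, L[6]='r', prepend. Next row=LF[6]=5
  step 4: row=5, L[5]='o', prepend. Next row=LF[5]=4
  step 5: row=4, L[4]='f', prepend. Next row=LF[4]=3
  step 6: row=3, L[3]='f', prepend. Next row=LF[3]=2
  step 7: row=2, L[2]='e', prepend. Next row=LF[2]=1
Reversed output: effort$

Answer: effort$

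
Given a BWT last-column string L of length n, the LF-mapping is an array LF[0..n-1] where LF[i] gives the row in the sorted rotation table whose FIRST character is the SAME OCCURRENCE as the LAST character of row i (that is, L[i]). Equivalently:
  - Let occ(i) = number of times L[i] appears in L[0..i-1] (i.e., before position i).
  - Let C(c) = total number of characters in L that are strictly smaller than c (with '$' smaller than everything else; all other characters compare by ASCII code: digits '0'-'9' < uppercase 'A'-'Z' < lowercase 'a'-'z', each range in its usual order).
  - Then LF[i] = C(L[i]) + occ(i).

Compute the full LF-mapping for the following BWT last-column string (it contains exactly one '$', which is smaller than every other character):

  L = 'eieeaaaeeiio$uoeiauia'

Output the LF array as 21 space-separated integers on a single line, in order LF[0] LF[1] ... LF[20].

Char counts: '$':1, 'a':5, 'e':6, 'i':5, 'o':2, 'u':2
C (first-col start): C('$')=0, C('a')=1, C('e')=6, C('i')=12, C('o')=17, C('u')=19
L[0]='e': occ=0, LF[0]=C('e')+0=6+0=6
L[1]='i': occ=0, LF[1]=C('i')+0=12+0=12
L[2]='e': occ=1, LF[2]=C('e')+1=6+1=7
L[3]='e': occ=2, LF[3]=C('e')+2=6+2=8
L[4]='a': occ=0, LF[4]=C('a')+0=1+0=1
L[5]='a': occ=1, LF[5]=C('a')+1=1+1=2
L[6]='a': occ=2, LF[6]=C('a')+2=1+2=3
L[7]='e': occ=3, LF[7]=C('e')+3=6+3=9
L[8]='e': occ=4, LF[8]=C('e')+4=6+4=10
L[9]='i': occ=1, LF[9]=C('i')+1=12+1=13
L[10]='i': occ=2, LF[10]=C('i')+2=12+2=14
L[11]='o': occ=0, LF[11]=C('o')+0=17+0=17
L[12]='$': occ=0, LF[12]=C('$')+0=0+0=0
L[13]='u': occ=0, LF[13]=C('u')+0=19+0=19
L[14]='o': occ=1, LF[14]=C('o')+1=17+1=18
L[15]='e': occ=5, LF[15]=C('e')+5=6+5=11
L[16]='i': occ=3, LF[16]=C('i')+3=12+3=15
L[17]='a': occ=3, LF[17]=C('a')+3=1+3=4
L[18]='u': occ=1, LF[18]=C('u')+1=19+1=20
L[19]='i': occ=4, LF[19]=C('i')+4=12+4=16
L[20]='a': occ=4, LF[20]=C('a')+4=1+4=5

Answer: 6 12 7 8 1 2 3 9 10 13 14 17 0 19 18 11 15 4 20 16 5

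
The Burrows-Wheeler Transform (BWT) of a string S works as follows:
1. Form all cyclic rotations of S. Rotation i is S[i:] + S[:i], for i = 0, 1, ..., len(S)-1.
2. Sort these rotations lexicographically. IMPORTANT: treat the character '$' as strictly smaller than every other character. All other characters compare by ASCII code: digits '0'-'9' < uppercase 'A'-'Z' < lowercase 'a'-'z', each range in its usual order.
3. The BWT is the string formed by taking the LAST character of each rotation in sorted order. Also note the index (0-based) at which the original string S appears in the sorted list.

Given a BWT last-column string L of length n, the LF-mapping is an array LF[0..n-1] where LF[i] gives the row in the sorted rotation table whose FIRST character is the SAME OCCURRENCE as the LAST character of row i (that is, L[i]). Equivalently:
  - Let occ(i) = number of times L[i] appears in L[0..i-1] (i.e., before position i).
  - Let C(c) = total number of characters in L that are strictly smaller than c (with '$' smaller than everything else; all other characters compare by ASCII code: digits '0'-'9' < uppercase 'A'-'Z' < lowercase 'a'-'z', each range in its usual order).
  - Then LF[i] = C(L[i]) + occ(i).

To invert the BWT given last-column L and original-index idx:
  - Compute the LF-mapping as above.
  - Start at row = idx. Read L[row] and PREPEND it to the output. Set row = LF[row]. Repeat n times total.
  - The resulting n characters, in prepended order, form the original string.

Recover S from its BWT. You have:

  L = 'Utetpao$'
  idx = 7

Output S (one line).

LF mapping: 1 6 3 7 5 2 4 0
Walk LF starting at row 7, prepending L[row]:
  step 1: row=7, L[7]='$', prepend. Next row=LF[7]=0
  step 2: row=0, L[0]='U', prepend. Next row=LF[0]=1
  step 3: row=1, L[1]='t', prepend. Next row=LF[1]=6
  step 4: row=6, L[6]='o', prepend. Next row=LF[6]=4
  step 5: row=4, L[4]='p', prepend. Next row=LF[4]=5
  step 6: row=5, L[5]='a', prepend. Next row=LF[5]=2
  step 7: row=2, L[2]='e', prepend. Next row=LF[2]=3
  step 8: row=3, L[3]='t', prepend. Next row=LF[3]=7
Reversed output: teapotU$

Answer: teapotU$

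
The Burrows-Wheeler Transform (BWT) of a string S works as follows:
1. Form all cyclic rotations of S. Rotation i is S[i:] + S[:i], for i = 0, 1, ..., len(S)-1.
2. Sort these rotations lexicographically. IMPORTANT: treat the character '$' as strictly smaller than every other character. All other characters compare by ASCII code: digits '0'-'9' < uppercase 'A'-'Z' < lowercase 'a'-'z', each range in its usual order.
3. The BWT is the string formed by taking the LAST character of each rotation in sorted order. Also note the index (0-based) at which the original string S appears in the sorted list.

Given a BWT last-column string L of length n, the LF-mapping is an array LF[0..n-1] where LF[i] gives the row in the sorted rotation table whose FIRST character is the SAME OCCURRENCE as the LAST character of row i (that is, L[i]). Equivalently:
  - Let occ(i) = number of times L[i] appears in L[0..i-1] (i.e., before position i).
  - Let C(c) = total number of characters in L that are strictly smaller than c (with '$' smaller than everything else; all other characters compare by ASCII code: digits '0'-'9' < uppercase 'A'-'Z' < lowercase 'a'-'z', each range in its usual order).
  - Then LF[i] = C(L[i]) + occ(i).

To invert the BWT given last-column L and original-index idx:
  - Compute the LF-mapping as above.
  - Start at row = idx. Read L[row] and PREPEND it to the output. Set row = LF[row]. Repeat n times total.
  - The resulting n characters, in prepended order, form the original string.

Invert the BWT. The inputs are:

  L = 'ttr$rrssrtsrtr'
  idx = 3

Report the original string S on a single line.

Answer: rrtrrrssrttst$

Derivation:
LF mapping: 10 11 1 0 2 3 7 8 4 12 9 5 13 6
Walk LF starting at row 3, prepending L[row]:
  step 1: row=3, L[3]='$', prepend. Next row=LF[3]=0
  step 2: row=0, L[0]='t', prepend. Next row=LF[0]=10
  step 3: row=10, L[10]='s', prepend. Next row=LF[10]=9
  step 4: row=9, L[9]='t', prepend. Next row=LF[9]=12
  step 5: row=12, L[12]='t', prepend. Next row=LF[12]=13
  step 6: row=13, L[13]='r', prepend. Next row=LF[13]=6
  step 7: row=6, L[6]='s', prepend. Next row=LF[6]=7
  step 8: row=7, L[7]='s', prepend. Next row=LF[7]=8
  step 9: row=8, L[8]='r', prepend. Next row=LF[8]=4
  step 10: row=4, L[4]='r', prepend. Next row=LF[4]=2
  step 11: row=2, L[2]='r', prepend. Next row=LF[2]=1
  step 12: row=1, L[1]='t', prepend. Next row=LF[1]=11
  step 13: row=11, L[11]='r', prepend. Next row=LF[11]=5
  step 14: row=5, L[5]='r', prepend. Next row=LF[5]=3
Reversed output: rrtrrrssrttst$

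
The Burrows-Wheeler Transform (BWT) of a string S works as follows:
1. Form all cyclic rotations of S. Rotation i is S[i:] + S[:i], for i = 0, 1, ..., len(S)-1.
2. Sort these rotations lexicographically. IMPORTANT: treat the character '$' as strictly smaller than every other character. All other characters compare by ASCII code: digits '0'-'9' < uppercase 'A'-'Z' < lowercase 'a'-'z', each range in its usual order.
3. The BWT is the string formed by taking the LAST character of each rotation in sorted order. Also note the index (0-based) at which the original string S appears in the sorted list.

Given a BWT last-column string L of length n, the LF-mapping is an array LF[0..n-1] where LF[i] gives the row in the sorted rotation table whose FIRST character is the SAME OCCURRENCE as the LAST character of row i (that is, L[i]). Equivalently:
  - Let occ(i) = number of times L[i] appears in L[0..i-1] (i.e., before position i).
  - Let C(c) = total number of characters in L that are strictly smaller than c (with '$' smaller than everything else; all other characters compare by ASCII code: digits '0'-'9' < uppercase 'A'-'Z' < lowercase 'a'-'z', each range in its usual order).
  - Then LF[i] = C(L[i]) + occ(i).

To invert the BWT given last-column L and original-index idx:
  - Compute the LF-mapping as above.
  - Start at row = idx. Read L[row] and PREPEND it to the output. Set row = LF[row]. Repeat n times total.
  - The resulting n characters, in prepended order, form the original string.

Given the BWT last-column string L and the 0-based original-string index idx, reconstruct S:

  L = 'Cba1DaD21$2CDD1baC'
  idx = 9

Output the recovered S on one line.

LF mapping: 6 16 13 1 9 14 10 4 2 0 5 7 11 12 3 17 15 8
Walk LF starting at row 9, prepending L[row]:
  step 1: row=9, L[9]='$', prepend. Next row=LF[9]=0
  step 2: row=0, L[0]='C', prepend. Next row=LF[0]=6
  step 3: row=6, L[6]='D', prepend. Next row=LF[6]=10
  step 4: row=10, L[10]='2', prepend. Next row=LF[10]=5
  step 5: row=5, L[5]='a', prepend. Next row=LF[5]=14
  step 6: row=14, L[14]='1', prepend. Next row=LF[14]=3
  step 7: row=3, L[3]='1', prepend. Next row=LF[3]=1
  step 8: row=1, L[1]='b', prepend. Next row=LF[1]=16
  step 9: row=16, L[16]='a', prepend. Next row=LF[16]=15
  step 10: row=15, L[15]='b', prepend. Next row=LF[15]=17
  step 11: row=17, L[17]='C', prepend. Next row=LF[17]=8
  step 12: row=8, L[8]='1', prepend. Next row=LF[8]=2
  step 13: row=2, L[2]='a', prepend. Next row=LF[2]=13
  step 14: row=13, L[13]='D', prepend. Next row=LF[13]=12
  step 15: row=12, L[12]='D', prepend. Next row=LF[12]=11
  step 16: row=11, L[11]='C', prepend. Next row=LF[11]=7
  step 17: row=7, L[7]='2', prepend. Next row=LF[7]=4
  step 18: row=4, L[4]='D', prepend. Next row=LF[4]=9
Reversed output: D2CDDa1Cbab11a2DC$

Answer: D2CDDa1Cbab11a2DC$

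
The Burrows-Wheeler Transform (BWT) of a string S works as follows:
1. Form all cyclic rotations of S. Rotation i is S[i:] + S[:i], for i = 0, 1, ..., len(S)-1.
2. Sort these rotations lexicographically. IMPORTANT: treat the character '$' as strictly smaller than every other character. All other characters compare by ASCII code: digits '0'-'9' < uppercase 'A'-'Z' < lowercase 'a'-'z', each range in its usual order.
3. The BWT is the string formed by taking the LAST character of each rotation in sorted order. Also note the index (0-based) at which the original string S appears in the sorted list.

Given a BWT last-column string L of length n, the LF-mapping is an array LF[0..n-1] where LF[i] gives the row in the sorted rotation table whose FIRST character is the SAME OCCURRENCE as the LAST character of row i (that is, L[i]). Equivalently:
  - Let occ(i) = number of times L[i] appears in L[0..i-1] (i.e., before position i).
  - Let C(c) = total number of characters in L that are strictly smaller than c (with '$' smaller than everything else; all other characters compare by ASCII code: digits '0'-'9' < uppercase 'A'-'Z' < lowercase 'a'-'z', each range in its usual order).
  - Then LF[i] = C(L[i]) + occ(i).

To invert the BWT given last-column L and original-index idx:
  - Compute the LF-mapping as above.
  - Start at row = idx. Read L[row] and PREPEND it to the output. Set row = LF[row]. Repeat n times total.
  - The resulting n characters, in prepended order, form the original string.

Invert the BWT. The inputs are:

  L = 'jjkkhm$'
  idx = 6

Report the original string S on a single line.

LF mapping: 2 3 4 5 1 6 0
Walk LF starting at row 6, prepending L[row]:
  step 1: row=6, L[6]='$', prepend. Next row=LF[6]=0
  step 2: row=0, L[0]='j', prepend. Next row=LF[0]=2
  step 3: row=2, L[2]='k', prepend. Next row=LF[2]=4
  step 4: row=4, L[4]='h', prepend. Next row=LF[4]=1
  step 5: row=1, L[1]='j', prepend. Next row=LF[1]=3
  step 6: row=3, L[3]='k', prepend. Next row=LF[3]=5
  step 7: row=5, L[5]='m', prepend. Next row=LF[5]=6
Reversed output: mkjhkj$

Answer: mkjhkj$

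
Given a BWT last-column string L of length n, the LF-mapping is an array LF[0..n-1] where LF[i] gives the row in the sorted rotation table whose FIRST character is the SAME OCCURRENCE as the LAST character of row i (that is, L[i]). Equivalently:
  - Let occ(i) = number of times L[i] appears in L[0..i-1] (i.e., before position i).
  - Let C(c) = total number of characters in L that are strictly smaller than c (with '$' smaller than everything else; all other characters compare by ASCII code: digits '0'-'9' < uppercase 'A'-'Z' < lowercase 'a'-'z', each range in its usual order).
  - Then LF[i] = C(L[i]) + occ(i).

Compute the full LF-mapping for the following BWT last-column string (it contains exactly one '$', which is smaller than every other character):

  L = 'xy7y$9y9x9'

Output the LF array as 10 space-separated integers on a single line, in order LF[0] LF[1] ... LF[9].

Answer: 5 7 1 8 0 2 9 3 6 4

Derivation:
Char counts: '$':1, '7':1, '9':3, 'x':2, 'y':3
C (first-col start): C('$')=0, C('7')=1, C('9')=2, C('x')=5, C('y')=7
L[0]='x': occ=0, LF[0]=C('x')+0=5+0=5
L[1]='y': occ=0, LF[1]=C('y')+0=7+0=7
L[2]='7': occ=0, LF[2]=C('7')+0=1+0=1
L[3]='y': occ=1, LF[3]=C('y')+1=7+1=8
L[4]='$': occ=0, LF[4]=C('$')+0=0+0=0
L[5]='9': occ=0, LF[5]=C('9')+0=2+0=2
L[6]='y': occ=2, LF[6]=C('y')+2=7+2=9
L[7]='9': occ=1, LF[7]=C('9')+1=2+1=3
L[8]='x': occ=1, LF[8]=C('x')+1=5+1=6
L[9]='9': occ=2, LF[9]=C('9')+2=2+2=4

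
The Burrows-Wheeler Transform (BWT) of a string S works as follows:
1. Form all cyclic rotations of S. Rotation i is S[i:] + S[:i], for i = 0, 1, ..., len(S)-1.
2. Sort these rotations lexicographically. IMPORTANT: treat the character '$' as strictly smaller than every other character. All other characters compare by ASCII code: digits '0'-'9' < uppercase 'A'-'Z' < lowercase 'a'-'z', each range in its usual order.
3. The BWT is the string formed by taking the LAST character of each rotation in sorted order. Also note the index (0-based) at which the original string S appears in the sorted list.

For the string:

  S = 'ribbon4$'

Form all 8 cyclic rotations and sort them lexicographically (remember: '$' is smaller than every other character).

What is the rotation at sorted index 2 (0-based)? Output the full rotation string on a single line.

Answer: bbon4$ri

Derivation:
All 8 rotations (rotation i = S[i:]+S[:i]):
  rot[0] = ribbon4$
  rot[1] = ibbon4$r
  rot[2] = bbon4$ri
  rot[3] = bon4$rib
  rot[4] = on4$ribb
  rot[5] = n4$ribbo
  rot[6] = 4$ribbon
  rot[7] = $ribbon4
Sorted (with $ < everything):
  sorted[0] = $ribbon4
  sorted[1] = 4$ribbon
  sorted[2] = bbon4$ri
  sorted[3] = bon4$rib
  sorted[4] = ibbon4$r
  sorted[5] = n4$ribbo
  sorted[6] = on4$ribb
  sorted[7] = ribbon4$
sorted[2] = bbon4$ri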